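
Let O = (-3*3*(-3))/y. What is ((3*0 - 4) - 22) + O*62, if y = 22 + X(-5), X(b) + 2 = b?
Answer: 428/5 ≈ 85.600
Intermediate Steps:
X(b) = -2 + b
y = 15 (y = 22 + (-2 - 5) = 22 - 7 = 15)
O = 9/5 (O = (-3*3*(-3))/15 = -9*(-3)*(1/15) = 27*(1/15) = 9/5 ≈ 1.8000)
((3*0 - 4) - 22) + O*62 = ((3*0 - 4) - 22) + (9/5)*62 = ((0 - 4) - 22) + 558/5 = (-4 - 22) + 558/5 = -26 + 558/5 = 428/5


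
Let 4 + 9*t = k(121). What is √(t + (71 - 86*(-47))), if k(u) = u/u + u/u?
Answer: √37015/3 ≈ 64.131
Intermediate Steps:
k(u) = 2 (k(u) = 1 + 1 = 2)
t = -2/9 (t = -4/9 + (⅑)*2 = -4/9 + 2/9 = -2/9 ≈ -0.22222)
√(t + (71 - 86*(-47))) = √(-2/9 + (71 - 86*(-47))) = √(-2/9 + (71 + 4042)) = √(-2/9 + 4113) = √(37015/9) = √37015/3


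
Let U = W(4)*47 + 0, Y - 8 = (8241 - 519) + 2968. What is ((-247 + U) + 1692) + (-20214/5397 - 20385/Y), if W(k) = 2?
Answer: 9836793213/6415234 ≈ 1533.3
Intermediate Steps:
Y = 10698 (Y = 8 + ((8241 - 519) + 2968) = 8 + (7722 + 2968) = 8 + 10690 = 10698)
U = 94 (U = 2*47 + 0 = 94 + 0 = 94)
((-247 + U) + 1692) + (-20214/5397 - 20385/Y) = ((-247 + 94) + 1692) + (-20214/5397 - 20385/10698) = (-153 + 1692) + (-20214*1/5397 - 20385*1/10698) = 1539 + (-6738/1799 - 6795/3566) = 1539 - 36251913/6415234 = 9836793213/6415234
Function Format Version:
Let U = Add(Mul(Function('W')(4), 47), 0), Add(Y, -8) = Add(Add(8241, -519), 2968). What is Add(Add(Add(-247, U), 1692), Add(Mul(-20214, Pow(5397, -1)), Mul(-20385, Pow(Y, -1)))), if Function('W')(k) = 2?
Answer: Rational(9836793213, 6415234) ≈ 1533.3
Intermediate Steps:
Y = 10698 (Y = Add(8, Add(Add(8241, -519), 2968)) = Add(8, Add(7722, 2968)) = Add(8, 10690) = 10698)
U = 94 (U = Add(Mul(2, 47), 0) = Add(94, 0) = 94)
Add(Add(Add(-247, U), 1692), Add(Mul(-20214, Pow(5397, -1)), Mul(-20385, Pow(Y, -1)))) = Add(Add(Add(-247, 94), 1692), Add(Mul(-20214, Pow(5397, -1)), Mul(-20385, Pow(10698, -1)))) = Add(Add(-153, 1692), Add(Mul(-20214, Rational(1, 5397)), Mul(-20385, Rational(1, 10698)))) = Add(1539, Add(Rational(-6738, 1799), Rational(-6795, 3566))) = Add(1539, Rational(-36251913, 6415234)) = Rational(9836793213, 6415234)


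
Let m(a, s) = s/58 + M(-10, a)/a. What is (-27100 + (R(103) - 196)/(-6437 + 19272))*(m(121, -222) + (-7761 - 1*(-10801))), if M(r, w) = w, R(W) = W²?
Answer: -30635121466786/372215 ≈ -8.2305e+7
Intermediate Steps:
m(a, s) = 1 + s/58 (m(a, s) = s/58 + a/a = s*(1/58) + 1 = s/58 + 1 = 1 + s/58)
(-27100 + (R(103) - 196)/(-6437 + 19272))*(m(121, -222) + (-7761 - 1*(-10801))) = (-27100 + (103² - 196)/(-6437 + 19272))*((1 + (1/58)*(-222)) + (-7761 - 1*(-10801))) = (-27100 + (10609 - 196)/12835)*((1 - 111/29) + (-7761 + 10801)) = (-27100 + 10413*(1/12835))*(-82/29 + 3040) = (-27100 + 10413/12835)*(88078/29) = -347818087/12835*88078/29 = -30635121466786/372215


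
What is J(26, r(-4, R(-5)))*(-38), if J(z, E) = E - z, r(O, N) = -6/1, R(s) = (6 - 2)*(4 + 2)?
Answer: 1216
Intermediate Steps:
R(s) = 24 (R(s) = 4*6 = 24)
r(O, N) = -6 (r(O, N) = -6*1 = -6)
J(26, r(-4, R(-5)))*(-38) = (-6 - 1*26)*(-38) = (-6 - 26)*(-38) = -32*(-38) = 1216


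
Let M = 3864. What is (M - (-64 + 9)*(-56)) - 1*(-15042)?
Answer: 15826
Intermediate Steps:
(M - (-64 + 9)*(-56)) - 1*(-15042) = (3864 - (-64 + 9)*(-56)) - 1*(-15042) = (3864 - (-55)*(-56)) + 15042 = (3864 - 1*3080) + 15042 = (3864 - 3080) + 15042 = 784 + 15042 = 15826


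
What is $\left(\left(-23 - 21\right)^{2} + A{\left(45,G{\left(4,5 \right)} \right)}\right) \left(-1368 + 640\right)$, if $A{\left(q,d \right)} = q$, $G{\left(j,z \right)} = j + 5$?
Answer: $-1442168$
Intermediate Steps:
$G{\left(j,z \right)} = 5 + j$
$\left(\left(-23 - 21\right)^{2} + A{\left(45,G{\left(4,5 \right)} \right)}\right) \left(-1368 + 640\right) = \left(\left(-23 - 21\right)^{2} + 45\right) \left(-1368 + 640\right) = \left(\left(-44\right)^{2} + 45\right) \left(-728\right) = \left(1936 + 45\right) \left(-728\right) = 1981 \left(-728\right) = -1442168$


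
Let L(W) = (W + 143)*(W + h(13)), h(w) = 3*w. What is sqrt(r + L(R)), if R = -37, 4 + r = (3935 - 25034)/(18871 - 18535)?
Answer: 3*sqrt(12649)/28 ≈ 12.050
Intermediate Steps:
r = -7481/112 (r = -4 + (3935 - 25034)/(18871 - 18535) = -4 - 21099/336 = -4 - 21099*1/336 = -4 - 7033/112 = -7481/112 ≈ -66.795)
L(W) = (39 + W)*(143 + W) (L(W) = (W + 143)*(W + 3*13) = (143 + W)*(W + 39) = (143 + W)*(39 + W) = (39 + W)*(143 + W))
sqrt(r + L(R)) = sqrt(-7481/112 + (5577 + (-37)**2 + 182*(-37))) = sqrt(-7481/112 + (5577 + 1369 - 6734)) = sqrt(-7481/112 + 212) = sqrt(16263/112) = 3*sqrt(12649)/28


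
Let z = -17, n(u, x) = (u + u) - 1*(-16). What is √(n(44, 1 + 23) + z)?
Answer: √87 ≈ 9.3274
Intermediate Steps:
n(u, x) = 16 + 2*u (n(u, x) = 2*u + 16 = 16 + 2*u)
√(n(44, 1 + 23) + z) = √((16 + 2*44) - 17) = √((16 + 88) - 17) = √(104 - 17) = √87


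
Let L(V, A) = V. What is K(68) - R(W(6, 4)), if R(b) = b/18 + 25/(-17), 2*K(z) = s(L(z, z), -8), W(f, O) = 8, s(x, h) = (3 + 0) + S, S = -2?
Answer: 467/306 ≈ 1.5261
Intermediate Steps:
s(x, h) = 1 (s(x, h) = (3 + 0) - 2 = 3 - 2 = 1)
K(z) = ½ (K(z) = (½)*1 = ½)
R(b) = -25/17 + b/18 (R(b) = b*(1/18) + 25*(-1/17) = b/18 - 25/17 = -25/17 + b/18)
K(68) - R(W(6, 4)) = ½ - (-25/17 + (1/18)*8) = ½ - (-25/17 + 4/9) = ½ - 1*(-157/153) = ½ + 157/153 = 467/306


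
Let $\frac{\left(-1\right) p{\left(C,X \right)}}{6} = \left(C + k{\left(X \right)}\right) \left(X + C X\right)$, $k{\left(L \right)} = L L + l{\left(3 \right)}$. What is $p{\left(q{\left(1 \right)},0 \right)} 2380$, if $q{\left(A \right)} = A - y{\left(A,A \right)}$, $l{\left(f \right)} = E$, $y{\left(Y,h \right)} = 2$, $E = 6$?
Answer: $0$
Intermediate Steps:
$l{\left(f \right)} = 6$
$k{\left(L \right)} = 6 + L^{2}$ ($k{\left(L \right)} = L L + 6 = L^{2} + 6 = 6 + L^{2}$)
$q{\left(A \right)} = -2 + A$ ($q{\left(A \right)} = A - 2 = -2 + A$)
$p{\left(C,X \right)} = - 6 \left(X + C X\right) \left(6 + C + X^{2}\right)$ ($p{\left(C,X \right)} = - 6 \left(C + \left(6 + X^{2}\right)\right) \left(X + C X\right) = - 6 \left(6 + C + X^{2}\right) \left(X + C X\right) = - 6 \left(X + C X\right) \left(6 + C + X^{2}\right)$)
$p{\left(q{\left(1 \right)},0 \right)} 2380 = \left(-6\right) 0 \left(6 + \left(-2 + 1\right) + \left(-2 + 1\right)^{2} + 0^{2} + \left(-2 + 1\right) \left(6 + 0^{2}\right)\right) 2380 = \left(-6\right) 0 \left(6 - 1 + \left(-1\right)^{2} + 0 - \left(6 + 0\right)\right) 2380 = \left(-6\right) 0 \left(6 - 1 + 1 + 0 - 6\right) 2380 = \left(-6\right) 0 \cdot 0 \cdot 2380 = 0 \cdot 2380 = 0$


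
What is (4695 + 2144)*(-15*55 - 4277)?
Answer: -34892578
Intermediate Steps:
(4695 + 2144)*(-15*55 - 4277) = 6839*(-825 - 4277) = 6839*(-5102) = -34892578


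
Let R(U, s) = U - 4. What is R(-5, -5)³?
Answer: -729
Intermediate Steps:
R(U, s) = -4 + U
R(-5, -5)³ = (-4 - 5)³ = (-9)³ = -729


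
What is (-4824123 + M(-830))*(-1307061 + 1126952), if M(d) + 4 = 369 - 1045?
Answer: 868990443527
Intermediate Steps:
M(d) = -680 (M(d) = -4 + (369 - 1045) = -4 - 676 = -680)
(-4824123 + M(-830))*(-1307061 + 1126952) = (-4824123 - 680)*(-1307061 + 1126952) = -4824803*(-180109) = 868990443527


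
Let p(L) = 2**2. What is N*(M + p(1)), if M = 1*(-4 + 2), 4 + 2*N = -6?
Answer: -10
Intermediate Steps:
N = -5 (N = -2 + (1/2)*(-6) = -2 - 3 = -5)
p(L) = 4
M = -2 (M = 1*(-2) = -2)
N*(M + p(1)) = -5*(-2 + 4) = -5*2 = -10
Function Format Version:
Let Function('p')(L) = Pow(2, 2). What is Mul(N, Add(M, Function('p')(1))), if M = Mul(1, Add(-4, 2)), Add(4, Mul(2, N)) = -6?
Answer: -10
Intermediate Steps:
N = -5 (N = Add(-2, Mul(Rational(1, 2), -6)) = Add(-2, -3) = -5)
Function('p')(L) = 4
M = -2 (M = Mul(1, -2) = -2)
Mul(N, Add(M, Function('p')(1))) = Mul(-5, Add(-2, 4)) = Mul(-5, 2) = -10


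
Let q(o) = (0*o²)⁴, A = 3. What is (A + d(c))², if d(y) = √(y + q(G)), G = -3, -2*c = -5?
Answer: (6 + √10)²/4 ≈ 20.987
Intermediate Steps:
c = 5/2 (c = -½*(-5) = 5/2 ≈ 2.5000)
q(o) = 0 (q(o) = 0⁴ = 0)
d(y) = √y (d(y) = √(y + 0) = √y)
(A + d(c))² = (3 + √(5/2))² = (3 + √10/2)²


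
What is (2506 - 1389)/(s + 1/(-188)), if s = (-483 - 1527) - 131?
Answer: -209996/402509 ≈ -0.52172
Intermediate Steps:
s = -2141 (s = -2010 - 131 = -2141)
(2506 - 1389)/(s + 1/(-188)) = (2506 - 1389)/(-2141 + 1/(-188)) = 1117/(-2141 - 1/188) = 1117/(-402509/188) = 1117*(-188/402509) = -209996/402509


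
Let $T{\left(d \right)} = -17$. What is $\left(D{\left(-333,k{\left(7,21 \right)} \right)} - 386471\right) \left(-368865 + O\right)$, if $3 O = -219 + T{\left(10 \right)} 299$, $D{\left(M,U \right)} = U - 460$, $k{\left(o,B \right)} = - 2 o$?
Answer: $\frac{430242984665}{3} \approx 1.4341 \cdot 10^{11}$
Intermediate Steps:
$D{\left(M,U \right)} = -460 + U$
$O = - \frac{5302}{3}$ ($O = \frac{-219 - 5083}{3} = \frac{1}{3} \left(-5302\right) = - \frac{5302}{3} \approx -1767.3$)
$\left(D{\left(-333,k{\left(7,21 \right)} \right)} - 386471\right) \left(-368865 + O\right) = \left(\left(-460 - 14\right) - 386471\right) \left(-368865 - \frac{5302}{3}\right) = \left(\left(-460 - 14\right) - 386471\right) \left(- \frac{1111897}{3}\right) = \left(-474 - 386471\right) \left(- \frac{1111897}{3}\right) = \left(-386945\right) \left(- \frac{1111897}{3}\right) = \frac{430242984665}{3}$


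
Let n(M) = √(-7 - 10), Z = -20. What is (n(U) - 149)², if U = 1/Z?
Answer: (149 - I*√17)² ≈ 22184.0 - 1228.7*I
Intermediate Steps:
U = -1/20 (U = 1/(-20) = -1/20 ≈ -0.050000)
n(M) = I*√17 (n(M) = √(-17) = I*√17)
(n(U) - 149)² = (I*√17 - 149)² = (-149 + I*√17)²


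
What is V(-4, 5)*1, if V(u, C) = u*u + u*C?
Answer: -4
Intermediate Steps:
V(u, C) = u² + C*u
V(-4, 5)*1 = -4*(5 - 4)*1 = -4*1*1 = -4*1 = -4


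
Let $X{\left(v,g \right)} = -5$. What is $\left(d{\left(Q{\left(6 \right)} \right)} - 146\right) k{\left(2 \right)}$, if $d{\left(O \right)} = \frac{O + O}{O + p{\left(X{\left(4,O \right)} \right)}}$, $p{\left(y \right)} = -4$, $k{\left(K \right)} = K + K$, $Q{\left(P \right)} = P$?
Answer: $-560$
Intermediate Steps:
$k{\left(K \right)} = 2 K$
$d{\left(O \right)} = \frac{2 O}{-4 + O}$ ($d{\left(O \right)} = \frac{O + O}{O - 4} = \frac{2 O}{-4 + O}$)
$\left(d{\left(Q{\left(6 \right)} \right)} - 146\right) k{\left(2 \right)} = \left(2 \cdot 6 \frac{1}{-4 + 6} - 146\right) 2 \cdot 2 = \left(2 \cdot 6 \cdot \frac{1}{2} - 146\right) 4 = \left(6 - 146\right) 4 = \left(-140\right) 4 = -560$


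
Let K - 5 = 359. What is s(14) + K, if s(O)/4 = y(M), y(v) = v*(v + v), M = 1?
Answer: 372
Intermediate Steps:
K = 364 (K = 5 + 359 = 364)
y(v) = 2*v² (y(v) = v*(2*v) = 2*v²)
s(O) = 8 (s(O) = 4*(2*1²) = 4*(2*1) = 4*2 = 8)
s(14) + K = 8 + 364 = 372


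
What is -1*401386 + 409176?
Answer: 7790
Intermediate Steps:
-1*401386 + 409176 = -401386 + 409176 = 7790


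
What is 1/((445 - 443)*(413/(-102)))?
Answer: -51/413 ≈ -0.12349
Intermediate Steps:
1/((445 - 443)*(413/(-102))) = 1/(2*(413*(-1/102))) = 1/(2*(-413/102)) = 1/(-413/51) = -51/413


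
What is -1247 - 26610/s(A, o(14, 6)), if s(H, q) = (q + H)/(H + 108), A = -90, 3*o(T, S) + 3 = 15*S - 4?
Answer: 1203751/187 ≈ 6437.2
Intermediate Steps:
o(T, S) = -7/3 + 5*S (o(T, S) = -1 + (15*S - 4)/3 = -1 + (-4 + 15*S)/3 = -1 + (-4/3 + 5*S) = -7/3 + 5*S)
s(H, q) = (H + q)/(108 + H)
-1247 - 26610/s(A, o(14, 6)) = -1247 - 26610/((-90 + (-7/3 + 5*6))/(108 - 90)) = -1247 - 26610/((-90 + (-7/3 + 30))/18) = -1247 - 26610/((-90 + 83/3)/18) = -1247 - 26610/((1/18)*(-187/3)) = -1247 - 26610/(-187/54) = -1247 - 26610*(-54)/187 = -1247 - 1*(-1436940/187) = -1247 + 1436940/187 = 1203751/187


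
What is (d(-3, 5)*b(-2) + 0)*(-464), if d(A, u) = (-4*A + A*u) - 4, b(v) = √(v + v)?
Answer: 6496*I ≈ 6496.0*I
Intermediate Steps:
b(v) = √2*√v (b(v) = √(2*v) = √2*√v)
d(A, u) = -4 - 4*A + A*u
(d(-3, 5)*b(-2) + 0)*(-464) = ((-4 - 4*(-3) - 3*5)*(√2*√(-2)) + 0)*(-464) = ((-4 + 12 - 15)*(√2*(I*√2)) + 0)*(-464) = (-14*I + 0)*(-464) = -14*I*(-464) = 6496*I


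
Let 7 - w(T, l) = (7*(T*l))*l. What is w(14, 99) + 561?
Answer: -959930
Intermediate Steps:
w(T, l) = 7 - 7*T*l**2 (w(T, l) = 7 - 7*(T*l)*l = 7 - 7*T*l*l = 7 - 7*T*l**2)
w(14, 99) + 561 = (7 - 7*14*99**2) + 561 = (7 - 7*14*9801) + 561 = (7 - 960498) + 561 = -960491 + 561 = -959930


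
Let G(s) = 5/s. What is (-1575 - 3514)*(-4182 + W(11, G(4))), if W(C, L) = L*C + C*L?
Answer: 42284501/2 ≈ 2.1142e+7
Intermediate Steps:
W(C, L) = 2*C*L (W(C, L) = C*L + C*L = 2*C*L)
(-1575 - 3514)*(-4182 + W(11, G(4))) = (-1575 - 3514)*(-4182 + 2*11*(5/4)) = -5089*(-4182 + 2*11*(5*(1/4))) = -5089*(-4182 + 2*11*(5/4)) = -5089*(-4182 + 55/2) = -5089*(-8309/2) = 42284501/2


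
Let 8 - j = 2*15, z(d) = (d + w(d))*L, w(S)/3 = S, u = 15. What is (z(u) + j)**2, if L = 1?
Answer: 1444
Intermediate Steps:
w(S) = 3*S
z(d) = 4*d (z(d) = (d + 3*d)*1 = (4*d)*1 = 4*d)
j = -22 (j = 8 - 2*15 = 8 - 1*30 = 8 - 30 = -22)
(z(u) + j)**2 = (4*15 - 22)**2 = (60 - 22)**2 = 38**2 = 1444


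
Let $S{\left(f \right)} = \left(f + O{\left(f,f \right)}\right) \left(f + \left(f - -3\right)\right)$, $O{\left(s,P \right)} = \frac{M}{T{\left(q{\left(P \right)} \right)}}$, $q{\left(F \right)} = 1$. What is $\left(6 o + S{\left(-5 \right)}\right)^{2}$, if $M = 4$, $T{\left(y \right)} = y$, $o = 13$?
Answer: $7225$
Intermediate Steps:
$O{\left(s,P \right)} = 4$ ($O{\left(s,P \right)} = \frac{4}{1} = 4 \cdot 1 = 4$)
$S{\left(f \right)} = \left(3 + 2 f\right) \left(4 + f\right)$ ($S{\left(f \right)} = \left(f + 4\right) \left(f + \left(f - -3\right)\right) = \left(4 + f\right) \left(f + \left(f + 3\right)\right) = \left(4 + f\right) \left(f + \left(3 + f\right)\right) = \left(4 + f\right) \left(3 + 2 f\right) = \left(3 + 2 f\right) \left(4 + f\right)$)
$\left(6 o + S{\left(-5 \right)}\right)^{2} = \left(6 \cdot 13 + \left(12 + 2 \left(-5\right)^{2} + 11 \left(-5\right)\right)\right)^{2} = \left(78 + \left(12 + 2 \cdot 25 - 55\right)\right)^{2} = \left(78 + \left(12 + 50 - 55\right)\right)^{2} = \left(78 + 7\right)^{2} = 85^{2} = 7225$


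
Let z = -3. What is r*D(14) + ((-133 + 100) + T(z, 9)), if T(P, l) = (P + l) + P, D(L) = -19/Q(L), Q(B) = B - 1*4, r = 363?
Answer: -7197/10 ≈ -719.70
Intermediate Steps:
Q(B) = -4 + B (Q(B) = B - 4 = -4 + B)
D(L) = -19/(-4 + L)
T(P, l) = l + 2*P
r*D(14) + ((-133 + 100) + T(z, 9)) = 363*(-19/(-4 + 14)) + ((-133 + 100) + (9 + 2*(-3))) = 363*(-19/10) + (-33 + (9 - 6)) = 363*(-19*1/10) + (-33 + 3) = 363*(-19/10) - 30 = -6897/10 - 30 = -7197/10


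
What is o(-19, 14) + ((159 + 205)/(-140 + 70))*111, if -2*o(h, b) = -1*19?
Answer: -5677/10 ≈ -567.70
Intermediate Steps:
o(h, b) = 19/2 (o(h, b) = -(-1)*19/2 = -½*(-19) = 19/2)
o(-19, 14) + ((159 + 205)/(-140 + 70))*111 = 19/2 + ((159 + 205)/(-140 + 70))*111 = 19/2 + (364/(-70))*111 = 19/2 + (364*(-1/70))*111 = 19/2 - 26/5*111 = 19/2 - 2886/5 = -5677/10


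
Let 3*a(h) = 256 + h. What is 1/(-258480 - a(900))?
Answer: -3/776596 ≈ -3.8630e-6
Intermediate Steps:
a(h) = 256/3 + h/3 (a(h) = (256 + h)/3 = 256/3 + h/3)
1/(-258480 - a(900)) = 1/(-258480 - (256/3 + (1/3)*900)) = 1/(-258480 - (256/3 + 300)) = 1/(-258480 - 1*1156/3) = 1/(-258480 - 1156/3) = 1/(-776596/3) = -3/776596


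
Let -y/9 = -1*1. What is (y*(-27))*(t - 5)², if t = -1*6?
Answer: -29403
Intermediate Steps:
t = -6
y = 9 (y = -(-9) = -9*(-1) = 9)
(y*(-27))*(t - 5)² = (9*(-27))*(-6 - 5)² = -243*(-11)² = -243*121 = -29403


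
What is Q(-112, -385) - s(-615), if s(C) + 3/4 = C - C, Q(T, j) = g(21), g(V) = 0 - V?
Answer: -81/4 ≈ -20.250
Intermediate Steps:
g(V) = -V
Q(T, j) = -21 (Q(T, j) = -1*21 = -21)
s(C) = -3/4 (s(C) = -3/4 + (C - C) = -3/4 + 0 = -3/4)
Q(-112, -385) - s(-615) = -21 - 1*(-3/4) = -21 + 3/4 = -81/4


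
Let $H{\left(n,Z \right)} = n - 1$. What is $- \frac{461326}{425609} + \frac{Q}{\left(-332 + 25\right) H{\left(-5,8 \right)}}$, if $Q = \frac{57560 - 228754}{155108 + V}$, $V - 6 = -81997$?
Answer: $- \frac{31102472917355}{28660832246013} \approx -1.0852$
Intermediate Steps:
$V = -81991$ ($V = 6 - 81997 = -81991$)
$Q = - \frac{171194}{73117}$ ($Q = \frac{57560 - 228754}{155108 - 81991} = - \frac{171194}{73117} \approx -2.3414$)
$H{\left(n,Z \right)} = -1 + n$
$- \frac{461326}{425609} + \frac{Q}{\left(-332 + 25\right) H{\left(-5,8 \right)}} = - \frac{461326}{425609} - \frac{171194}{73117 \left(-332 + 25\right) \left(-1 - 5\right)} = \left(-461326\right) \frac{1}{425609} - \frac{171194}{73117 \left(\left(-307\right) \left(-6\right)\right)} = - \frac{461326}{425609} - \frac{171194}{73117 \cdot 1842} = - \frac{461326}{425609} - \frac{85597}{67340757} = - \frac{31102472917355}{28660832246013}$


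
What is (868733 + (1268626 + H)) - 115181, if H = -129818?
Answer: 1892360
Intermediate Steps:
(868733 + (1268626 + H)) - 115181 = (868733 + (1268626 - 129818)) - 115181 = (868733 + 1138808) - 115181 = 2007541 - 115181 = 1892360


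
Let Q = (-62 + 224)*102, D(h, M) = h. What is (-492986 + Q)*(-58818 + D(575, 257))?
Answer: 27750576266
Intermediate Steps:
Q = 16524 (Q = 162*102 = 16524)
(-492986 + Q)*(-58818 + D(575, 257)) = (-492986 + 16524)*(-58818 + 575) = -476462*(-58243) = 27750576266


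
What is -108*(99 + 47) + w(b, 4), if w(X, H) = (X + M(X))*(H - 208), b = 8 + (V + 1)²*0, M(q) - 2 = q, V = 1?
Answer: -19440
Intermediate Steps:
M(q) = 2 + q
b = 8 (b = 8 + (1 + 1)²*0 = 8 + 2²*0 = 8 + 4*0 = 8 + 0 = 8)
w(X, H) = (-208 + H)*(2 + 2*X) (w(X, H) = (X + (2 + X))*(H - 208) = (2 + 2*X)*(-208 + H) = (-208 + H)*(2 + 2*X))
-108*(99 + 47) + w(b, 4) = -108*(99 + 47) + (-416 - 416*8 + 2*4 + 2*4*8) = -108*146 + (-416 - 3328 + 8 + 64) = -15768 - 3672 = -19440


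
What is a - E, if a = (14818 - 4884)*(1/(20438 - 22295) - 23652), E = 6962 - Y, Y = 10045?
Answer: -436313088379/1857 ≈ -2.3496e+8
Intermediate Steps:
E = -3083 (E = 6962 - 1*10045 = 6962 - 10045 = -3083)
a = -436318813510/1857 (a = 9934*(1/(-1857) - 23652) = 9934*(-1/1857 - 23652) = 9934*(-43921765/1857) = -436318813510/1857 ≈ -2.3496e+8)
a - E = -436318813510/1857 - 1*(-3083) = -436318813510/1857 + 3083 = -436313088379/1857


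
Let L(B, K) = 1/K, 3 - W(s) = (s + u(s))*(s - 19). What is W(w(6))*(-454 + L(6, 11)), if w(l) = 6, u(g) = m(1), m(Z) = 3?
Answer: -599160/11 ≈ -54469.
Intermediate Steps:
u(g) = 3
W(s) = 3 - (-19 + s)*(3 + s) (W(s) = 3 - (s + 3)*(s - 19) = 3 - (3 + s)*(-19 + s) = 3 - (-19 + s)*(3 + s))
W(w(6))*(-454 + L(6, 11)) = (60 - 1*6**2 + 16*6)*(-454 + 1/11) = (60 - 1*36 + 96)*(-454 + 1/11) = (60 - 36 + 96)*(-4993/11) = 120*(-4993/11) = -599160/11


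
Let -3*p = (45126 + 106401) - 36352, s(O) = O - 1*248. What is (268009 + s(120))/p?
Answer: -803643/115175 ≈ -6.9776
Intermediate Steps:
s(O) = -248 + O (s(O) = O - 248 = -248 + O)
p = -115175/3 (p = -((45126 + 106401) - 36352)/3 = -(151527 - 36352)/3 = -⅓*115175 = -115175/3 ≈ -38392.)
(268009 + s(120))/p = (268009 + (-248 + 120))/(-115175/3) = (268009 - 128)*(-3/115175) = 267881*(-3/115175) = -803643/115175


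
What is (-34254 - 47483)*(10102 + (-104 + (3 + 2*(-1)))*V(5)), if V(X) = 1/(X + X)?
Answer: -8248652829/10 ≈ -8.2486e+8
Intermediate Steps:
V(X) = 1/(2*X)
(-34254 - 47483)*(10102 + (-104 + (3 + 2*(-1)))*V(5)) = (-34254 - 47483)*(10102 + (-104 + (3 + 2*(-1)))*((½)/5)) = -81737*(10102 + (-104 + (3 - 2))*((½)*(⅕))) = -81737*(10102 + (-104 + 1)*(⅒)) = -81737*(10102 - 103*⅒) = -81737*(10102 - 103/10) = -81737*100917/10 = -8248652829/10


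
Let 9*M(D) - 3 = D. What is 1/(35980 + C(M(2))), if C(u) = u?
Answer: 9/323825 ≈ 2.7793e-5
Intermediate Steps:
M(D) = 1/3 + D/9
1/(35980 + C(M(2))) = 1/(35980 + (1/3 + (1/9)*2)) = 1/(35980 + (1/3 + 2/9)) = 1/(35980 + 5/9) = 1/(323825/9) = 9/323825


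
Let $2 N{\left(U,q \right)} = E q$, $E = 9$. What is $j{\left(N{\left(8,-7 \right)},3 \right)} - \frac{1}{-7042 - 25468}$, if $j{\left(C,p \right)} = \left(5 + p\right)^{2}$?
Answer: $\frac{2080641}{32510} \approx 64.0$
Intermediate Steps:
$N{\left(U,q \right)} = \frac{9 q}{2}$
$j{\left(N{\left(8,-7 \right)},3 \right)} - \frac{1}{-7042 - 25468} = \left(5 + 3\right)^{2} - \frac{1}{-7042 - 25468} = 8^{2} - \frac{1}{-32510} = 64 - - \frac{1}{32510} = 64 + \frac{1}{32510} = \frac{2080641}{32510}$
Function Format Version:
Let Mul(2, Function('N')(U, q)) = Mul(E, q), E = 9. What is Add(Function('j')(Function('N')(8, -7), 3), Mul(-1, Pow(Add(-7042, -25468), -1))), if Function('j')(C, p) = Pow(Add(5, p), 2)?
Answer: Rational(2080641, 32510) ≈ 64.000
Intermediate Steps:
Function('N')(U, q) = Mul(Rational(9, 2), q) (Function('N')(U, q) = Mul(Rational(1, 2), Mul(9, q)) = Mul(Rational(9, 2), q))
Add(Function('j')(Function('N')(8, -7), 3), Mul(-1, Pow(Add(-7042, -25468), -1))) = Add(Pow(Add(5, 3), 2), Mul(-1, Pow(Add(-7042, -25468), -1))) = Add(Pow(8, 2), Mul(-1, Pow(-32510, -1))) = Add(64, Mul(-1, Rational(-1, 32510))) = Add(64, Rational(1, 32510)) = Rational(2080641, 32510)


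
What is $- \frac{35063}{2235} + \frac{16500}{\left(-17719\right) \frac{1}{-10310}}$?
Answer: $\frac{379585743703}{39601965} \approx 9585.0$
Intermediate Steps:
$- \frac{35063}{2235} + \frac{16500}{\left(-17719\right) \frac{1}{-10310}} = \left(-35063\right) \frac{1}{2235} + \frac{16500}{\left(-17719\right) \left(- \frac{1}{10310}\right)} = - \frac{35063}{2235} + \frac{16500}{\frac{17719}{10310}} = - \frac{35063}{2235} + 16500 \cdot \frac{10310}{17719} = - \frac{35063}{2235} + \frac{170115000}{17719} = \frac{379585743703}{39601965}$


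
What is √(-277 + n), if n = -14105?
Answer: 3*I*√1598 ≈ 119.92*I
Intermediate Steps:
√(-277 + n) = √(-277 - 14105) = √(-14382) = 3*I*√1598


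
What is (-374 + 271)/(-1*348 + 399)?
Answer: -103/51 ≈ -2.0196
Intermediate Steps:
(-374 + 271)/(-1*348 + 399) = -103/(-348 + 399) = -103/51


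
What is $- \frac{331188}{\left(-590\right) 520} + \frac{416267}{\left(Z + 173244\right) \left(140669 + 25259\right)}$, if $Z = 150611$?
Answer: $\frac{17112547030283}{15852300669800} \approx 1.0795$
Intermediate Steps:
$- \frac{331188}{\left(-590\right) 520} + \frac{416267}{\left(Z + 173244\right) \left(140669 + 25259\right)} = - \frac{331188}{\left(-590\right) 520} + \frac{416267}{\left(150611 + 173244\right) \left(140669 + 25259\right)} = - \frac{331188}{-306800} + \frac{416267}{323855 \cdot 165928} = \left(-331188\right) \left(- \frac{1}{306800}\right) + \frac{416267}{53736612440} = \frac{6369}{5900} + 416267 \cdot \frac{1}{53736612440} = \frac{6369}{5900} + \frac{416267}{53736612440} = \frac{17112547030283}{15852300669800}$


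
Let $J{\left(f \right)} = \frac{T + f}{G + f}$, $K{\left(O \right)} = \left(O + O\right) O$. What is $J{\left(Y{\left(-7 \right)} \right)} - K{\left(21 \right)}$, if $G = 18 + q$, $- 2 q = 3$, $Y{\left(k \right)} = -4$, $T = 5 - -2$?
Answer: $- \frac{22044}{25} \approx -881.76$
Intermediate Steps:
$T = 7$ ($T = 5 + 2 = 7$)
$q = - \frac{3}{2}$ ($q = \left(- \frac{1}{2}\right) 3 = - \frac{3}{2} \approx -1.5$)
$G = \frac{33}{2}$ ($G = 18 - \frac{3}{2} = \frac{33}{2} \approx 16.5$)
$K{\left(O \right)} = 2 O^{2}$ ($K{\left(O \right)} = 2 O O = 2 O^{2}$)
$J{\left(f \right)} = \frac{7 + f}{\frac{33}{2} + f}$
$J{\left(Y{\left(-7 \right)} \right)} - K{\left(21 \right)} = \frac{2 \left(7 - 4\right)}{33 + 2 \left(-4\right)} - 2 \cdot 21^{2} = 2 \frac{1}{33 - 8} \cdot 3 - 2 \cdot 441 = 2 \cdot \frac{1}{25} \cdot 3 - 882 = \frac{6}{25} - 882 = - \frac{22044}{25}$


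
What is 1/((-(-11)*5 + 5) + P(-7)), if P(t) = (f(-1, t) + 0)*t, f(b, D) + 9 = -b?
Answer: 1/116 ≈ 0.0086207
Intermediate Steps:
f(b, D) = -9 - b
P(t) = -8*t (P(t) = ((-9 - 1*(-1)) + 0)*t = ((-9 + 1) + 0)*t = (-8 + 0)*t = -8*t)
1/((-(-11)*5 + 5) + P(-7)) = 1/((-(-11)*5 + 5) - 8*(-7)) = 1/((-11*(-5) + 5) + 56) = 1/((55 + 5) + 56) = 1/(60 + 56) = 1/116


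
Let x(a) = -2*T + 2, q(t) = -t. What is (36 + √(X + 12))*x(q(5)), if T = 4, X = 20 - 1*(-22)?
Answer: -216 - 18*√6 ≈ -260.09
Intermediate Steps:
X = 42 (X = 20 + 22 = 42)
x(a) = -6 (x(a) = -2*4 + 2 = -8 + 2 = -6)
(36 + √(X + 12))*x(q(5)) = (36 + √(42 + 12))*(-6) = (36 + √54)*(-6) = (36 + 3*√6)*(-6) = -216 - 18*√6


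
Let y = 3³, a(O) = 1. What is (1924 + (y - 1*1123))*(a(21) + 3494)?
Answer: 2893860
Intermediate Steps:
y = 27
(1924 + (y - 1*1123))*(a(21) + 3494) = (1924 + (27 - 1*1123))*(1 + 3494) = (1924 + (27 - 1123))*3495 = (1924 - 1096)*3495 = 828*3495 = 2893860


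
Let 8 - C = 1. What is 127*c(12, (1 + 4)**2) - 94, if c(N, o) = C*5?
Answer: 4351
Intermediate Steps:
C = 7 (C = 8 - 1*1 = 8 - 1 = 7)
c(N, o) = 35 (c(N, o) = 7*5 = 35)
127*c(12, (1 + 4)**2) - 94 = 127*35 - 94 = 4445 - 94 = 4351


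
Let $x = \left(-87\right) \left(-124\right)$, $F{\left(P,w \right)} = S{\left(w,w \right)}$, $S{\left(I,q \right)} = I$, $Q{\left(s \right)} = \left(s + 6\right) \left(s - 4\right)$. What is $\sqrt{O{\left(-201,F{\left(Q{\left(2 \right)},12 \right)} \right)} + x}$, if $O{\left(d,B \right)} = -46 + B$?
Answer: $\sqrt{10754} \approx 103.7$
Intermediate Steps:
$Q{\left(s \right)} = \left(-4 + s\right) \left(6 + s\right)$ ($Q{\left(s \right)} = \left(6 + s\right) \left(-4 + s\right) = \left(-4 + s\right) \left(6 + s\right)$)
$F{\left(P,w \right)} = w$
$x = 10788$
$\sqrt{O{\left(-201,F{\left(Q{\left(2 \right)},12 \right)} \right)} + x} = \sqrt{\left(-46 + 12\right) + 10788} = \sqrt{-34 + 10788} = \sqrt{10754}$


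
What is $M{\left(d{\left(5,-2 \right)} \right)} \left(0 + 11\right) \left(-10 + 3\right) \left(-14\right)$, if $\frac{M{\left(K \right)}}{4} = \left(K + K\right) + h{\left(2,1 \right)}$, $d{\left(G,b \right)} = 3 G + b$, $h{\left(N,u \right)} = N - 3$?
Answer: $107800$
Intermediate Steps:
$h{\left(N,u \right)} = -3 + N$
$d{\left(G,b \right)} = b + 3 G$
$M{\left(K \right)} = -4 + 8 K$ ($M{\left(K \right)} = 4 \left(\left(K + K\right) + \left(-3 + 2\right)\right) = 4 \left(2 K - 1\right) = 4 \left(-1 + 2 K\right) = -4 + 8 K$)
$M{\left(d{\left(5,-2 \right)} \right)} \left(0 + 11\right) \left(-10 + 3\right) \left(-14\right) = \left(-4 + 8 \left(-2 + 3 \cdot 5\right)\right) \left(0 + 11\right) \left(-10 + 3\right) \left(-14\right) = \left(-4 + 8 \left(-2 + 15\right)\right) 11 \left(-7\right) \left(-14\right) = \left(-4 + 8 \cdot 13\right) \left(-77\right) \left(-14\right) = \left(-4 + 104\right) \left(-77\right) \left(-14\right) = 100 \left(-77\right) \left(-14\right) = \left(-7700\right) \left(-14\right) = 107800$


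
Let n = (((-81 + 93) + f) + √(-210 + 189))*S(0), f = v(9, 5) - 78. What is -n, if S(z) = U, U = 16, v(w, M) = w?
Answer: 912 - 16*I*√21 ≈ 912.0 - 73.321*I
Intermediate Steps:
S(z) = 16
f = -69 (f = 9 - 78 = -69)
n = -912 + 16*I*√21 (n = (((-81 + 93) - 69) + √(-210 + 189))*16 = ((12 - 69) + √(-21))*16 = (-57 + I*√21)*16 = -912 + 16*I*√21 ≈ -912.0 + 73.321*I)
-n = -(-912 + 16*I*√21) = 912 - 16*I*√21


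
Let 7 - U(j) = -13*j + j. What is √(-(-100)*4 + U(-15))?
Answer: √227 ≈ 15.067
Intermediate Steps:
U(j) = 7 + 12*j (U(j) = 7 - (-13*j + j) = 7 - (-12)*j = 7 + 12*j)
√(-(-100)*4 + U(-15)) = √(-(-100)*4 + (7 + 12*(-15))) = √(-20*(-20) + (7 - 180)) = √(400 - 173) = √227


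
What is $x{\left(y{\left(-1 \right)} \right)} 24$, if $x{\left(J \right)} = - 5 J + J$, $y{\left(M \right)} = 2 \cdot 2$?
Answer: $-384$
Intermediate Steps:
$y{\left(M \right)} = 4$
$x{\left(J \right)} = - 4 J$
$x{\left(y{\left(-1 \right)} \right)} 24 = \left(-4\right) 4 \cdot 24 = \left(-16\right) 24 = -384$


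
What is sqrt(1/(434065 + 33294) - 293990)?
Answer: I*sqrt(64214599610197831)/467359 ≈ 542.21*I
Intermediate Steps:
sqrt(1/(434065 + 33294) - 293990) = sqrt(1/467359 - 293990) = sqrt(-137398872409/467359) = I*sqrt(64214599610197831)/467359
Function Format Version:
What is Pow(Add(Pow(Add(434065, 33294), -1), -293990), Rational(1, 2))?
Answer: Mul(Rational(1, 467359), I, Pow(64214599610197831, Rational(1, 2))) ≈ Mul(542.21, I)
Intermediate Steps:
Pow(Add(Pow(Add(434065, 33294), -1), -293990), Rational(1, 2)) = Pow(Add(Pow(467359, -1), -293990), Rational(1, 2)) = Pow(Add(Rational(1, 467359), -293990), Rational(1, 2)) = Pow(Rational(-137398872409, 467359), Rational(1, 2)) = Mul(Rational(1, 467359), I, Pow(64214599610197831, Rational(1, 2)))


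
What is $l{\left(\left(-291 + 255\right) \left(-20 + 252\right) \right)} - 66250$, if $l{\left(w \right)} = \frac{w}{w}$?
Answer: $-66249$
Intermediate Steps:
$l{\left(w \right)} = 1$
$l{\left(\left(-291 + 255\right) \left(-20 + 252\right) \right)} - 66250 = 1 - 66250 = -66249$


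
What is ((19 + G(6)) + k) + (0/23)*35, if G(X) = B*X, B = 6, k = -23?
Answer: 32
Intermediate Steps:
G(X) = 6*X
((19 + G(6)) + k) + (0/23)*35 = ((19 + 6*6) - 23) + (0/23)*35 = ((19 + 36) - 23) + (0*(1/23))*35 = (55 - 23) + 0*35 = 32 + 0 = 32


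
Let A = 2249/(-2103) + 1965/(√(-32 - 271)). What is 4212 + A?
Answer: 8855587/2103 - 655*I*√303/101 ≈ 4210.9 - 112.89*I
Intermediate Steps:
A = -2249/2103 - 655*I*√303/101 (A = 2249*(-1/2103) + 1965/(√(-303)) = -2249/2103 + 1965/((I*√303)) = -2249/2103 + 1965*(-I*√303/303) = -2249/2103 - 655*I*√303/101 ≈ -1.0694 - 112.89*I)
4212 + A = 4212 + (-2249/2103 - 655*I*√303/101) = 8855587/2103 - 655*I*√303/101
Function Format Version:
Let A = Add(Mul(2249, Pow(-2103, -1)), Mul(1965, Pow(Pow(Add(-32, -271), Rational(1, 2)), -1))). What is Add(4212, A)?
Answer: Add(Rational(8855587, 2103), Mul(Rational(-655, 101), I, Pow(303, Rational(1, 2)))) ≈ Add(4210.9, Mul(-112.89, I))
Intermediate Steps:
A = Add(Rational(-2249, 2103), Mul(Rational(-655, 101), I, Pow(303, Rational(1, 2)))) (A = Add(Mul(2249, Rational(-1, 2103)), Mul(1965, Pow(Pow(-303, Rational(1, 2)), -1))) = Add(Rational(-2249, 2103), Mul(1965, Pow(Mul(I, Pow(303, Rational(1, 2))), -1))) = Add(Rational(-2249, 2103), Mul(1965, Mul(Rational(-1, 303), I, Pow(303, Rational(1, 2))))) = Add(Rational(-2249, 2103), Mul(Rational(-655, 101), I, Pow(303, Rational(1, 2)))) ≈ Add(-1.0694, Mul(-112.89, I)))
Add(4212, A) = Add(4212, Add(Rational(-2249, 2103), Mul(Rational(-655, 101), I, Pow(303, Rational(1, 2))))) = Add(Rational(8855587, 2103), Mul(Rational(-655, 101), I, Pow(303, Rational(1, 2))))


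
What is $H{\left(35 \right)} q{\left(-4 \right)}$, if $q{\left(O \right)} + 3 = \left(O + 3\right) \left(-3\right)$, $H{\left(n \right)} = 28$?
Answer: $0$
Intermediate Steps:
$q{\left(O \right)} = -12 - 3 O$ ($q{\left(O \right)} = -3 + \left(O + 3\right) \left(-3\right) = -3 + \left(3 + O\right) \left(-3\right) = -3 - \left(9 + 3 O\right) = -12 - 3 O$)
$H{\left(35 \right)} q{\left(-4 \right)} = 28 \left(-12 - -12\right) = 28 \left(-12 + 12\right) = 28 \cdot 0 = 0$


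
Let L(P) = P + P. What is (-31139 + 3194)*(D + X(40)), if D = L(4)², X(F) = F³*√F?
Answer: -1788480 - 3576960000*√10 ≈ -1.1313e+10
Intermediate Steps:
L(P) = 2*P
X(F) = F^(7/2)
D = 64 (D = (2*4)² = 8² = 64)
(-31139 + 3194)*(D + X(40)) = (-31139 + 3194)*(64 + 40^(7/2)) = -27945*(64 + 128000*√10) = -1788480 - 3576960000*√10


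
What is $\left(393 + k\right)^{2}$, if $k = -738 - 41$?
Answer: $148996$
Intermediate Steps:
$k = -779$ ($k = -738 - 41 = -779$)
$\left(393 + k\right)^{2} = \left(393 - 779\right)^{2} = \left(-386\right)^{2} = 148996$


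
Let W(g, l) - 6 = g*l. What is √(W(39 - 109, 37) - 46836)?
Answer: 2*I*√12355 ≈ 222.31*I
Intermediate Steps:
W(g, l) = 6 + g*l
√(W(39 - 109, 37) - 46836) = √((6 + (39 - 109)*37) - 46836) = √((6 - 70*37) - 46836) = √((6 - 2590) - 46836) = √(-2584 - 46836) = √(-49420) = 2*I*√12355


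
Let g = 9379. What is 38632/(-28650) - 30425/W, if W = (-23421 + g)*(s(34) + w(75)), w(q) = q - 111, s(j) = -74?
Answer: -6054343609/4425336300 ≈ -1.3681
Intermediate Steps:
w(q) = -111 + q
W = 1544620 (W = (-23421 + 9379)*(-74 + (-111 + 75)) = -14042*(-74 - 36) = -14042*(-110) = 1544620)
38632/(-28650) - 30425/W = 38632/(-28650) - 30425/1544620 = 38632*(-1/28650) - 30425*1/1544620 = -19316/14325 - 6085/308924 = -6054343609/4425336300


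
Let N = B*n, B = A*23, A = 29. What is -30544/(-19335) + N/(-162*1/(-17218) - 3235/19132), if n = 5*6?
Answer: -63723389792949688/508518678705 ≈ -1.2531e+5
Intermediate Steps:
n = 30
B = 667 (B = 29*23 = 667)
N = 20010 (N = 667*30 = 20010)
-30544/(-19335) + N/(-162*1/(-17218) - 3235/19132) = -30544/(-19335) + 20010/(-162*1/(-17218) - 3235/19132) = -30544*(-1/19335) + 20010/(-162*(-1/17218) - 3235*1/19132) = 30544/19335 + 20010/(81/8609 - 3235/19132) = 30544/19335 + 20010/(-26300423/164707388) = 30544/19335 + 20010*(-164707388/26300423) = 30544/19335 - 3295794833880/26300423 = -63723389792949688/508518678705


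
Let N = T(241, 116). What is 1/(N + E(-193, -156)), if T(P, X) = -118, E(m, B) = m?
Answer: -1/311 ≈ -0.0032154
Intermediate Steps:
N = -118
1/(N + E(-193, -156)) = 1/(-118 - 193) = 1/(-311) = -1/311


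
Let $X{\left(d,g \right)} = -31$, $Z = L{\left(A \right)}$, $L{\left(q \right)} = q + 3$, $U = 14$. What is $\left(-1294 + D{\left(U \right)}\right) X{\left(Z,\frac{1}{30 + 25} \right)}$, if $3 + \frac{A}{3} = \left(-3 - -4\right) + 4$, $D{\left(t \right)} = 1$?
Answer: $40083$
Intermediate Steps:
$A = 6$ ($A = -9 + 3 \left(\left(-3 - -4\right) + 4\right) = -9 + 3 \left(\left(-3 + 4\right) + 4\right) = -9 + 3 \left(1 + 4\right) = -9 + 3 \cdot 5 = -9 + 15 = 6$)
$L{\left(q \right)} = 3 + q$
$Z = 9$ ($Z = 3 + 6 = 9$)
$\left(-1294 + D{\left(U \right)}\right) X{\left(Z,\frac{1}{30 + 25} \right)} = \left(-1294 + 1\right) \left(-31\right) = \left(-1293\right) \left(-31\right) = 40083$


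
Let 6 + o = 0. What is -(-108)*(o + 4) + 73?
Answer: -143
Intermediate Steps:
o = -6 (o = -6 + 0 = -6)
-(-108)*(o + 4) + 73 = -(-108)*(-6 + 4) + 73 = -(-108)*(-2) + 73 = -18*12 + 73 = -216 + 73 = -143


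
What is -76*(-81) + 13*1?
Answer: 6169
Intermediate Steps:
-76*(-81) + 13*1 = 6156 + 13 = 6169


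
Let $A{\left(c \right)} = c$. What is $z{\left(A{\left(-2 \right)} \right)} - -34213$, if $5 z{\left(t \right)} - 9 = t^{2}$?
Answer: $\frac{171078}{5} \approx 34216.0$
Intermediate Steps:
$z{\left(t \right)} = \frac{9}{5} + \frac{t^{2}}{5}$
$z{\left(A{\left(-2 \right)} \right)} - -34213 = \left(\frac{9}{5} + \frac{\left(-2\right)^{2}}{5}\right) - -34213 = \left(\frac{9}{5} + \frac{1}{5} \cdot 4\right) + 34213 = \left(\frac{9}{5} + \frac{4}{5}\right) + 34213 = \frac{13}{5} + 34213 = \frac{171078}{5}$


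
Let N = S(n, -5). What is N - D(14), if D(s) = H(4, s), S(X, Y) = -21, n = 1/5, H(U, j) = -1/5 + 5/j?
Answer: -1481/70 ≈ -21.157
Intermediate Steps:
H(U, j) = -1/5 + 5/j (H(U, j) = -1*1/5 + 5/j = -1/5 + 5/j)
n = 1/5 ≈ 0.20000
D(s) = (25 - s)/(5*s)
N = -21
N - D(14) = -21 - (25 - 1*14)/(5*14) = -21 - (25 - 14)/(5*14) = -21 - 11/(5*14) = -21 - 1*11/70 = -21 - 11/70 = -1481/70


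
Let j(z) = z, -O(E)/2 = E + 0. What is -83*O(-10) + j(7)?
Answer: -1653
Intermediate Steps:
O(E) = -2*E (O(E) = -2*(E + 0) = -2*E)
-83*O(-10) + j(7) = -(-166)*(-10) + 7 = -83*20 + 7 = -1660 + 7 = -1653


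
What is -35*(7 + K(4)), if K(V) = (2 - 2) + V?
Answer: -385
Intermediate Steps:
K(V) = V (K(V) = 0 + V = V)
-35*(7 + K(4)) = -35*(7 + 4) = -35*11 = -385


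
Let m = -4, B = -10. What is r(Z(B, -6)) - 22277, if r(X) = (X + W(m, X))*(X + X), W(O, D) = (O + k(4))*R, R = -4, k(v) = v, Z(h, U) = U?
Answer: -22205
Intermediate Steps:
W(O, D) = -16 - 4*O (W(O, D) = (O + 4)*(-4) = (4 + O)*(-4) = -16 - 4*O)
r(X) = 2*X² (r(X) = (X + (-16 - 4*(-4)))*(X + X) = (X + (-16 + 16))*(2*X) = (X + 0)*(2*X) = X*(2*X) = 2*X²)
r(Z(B, -6)) - 22277 = 2*(-6)² - 22277 = 2*36 - 22277 = 72 - 22277 = -22205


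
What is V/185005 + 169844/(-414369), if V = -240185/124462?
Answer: -782188629503581/1908259768880478 ≈ -0.40990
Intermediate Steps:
V = -240185/124462 (V = -240185*1/124462 = -240185/124462 ≈ -1.9298)
V/185005 + 169844/(-414369) = -240185/124462/185005 + 169844/(-414369) = -240185/124462*1/185005 + 169844*(-1/414369) = -48037/4605218462 - 169844/414369 = -782188629503581/1908259768880478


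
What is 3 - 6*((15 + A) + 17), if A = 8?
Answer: -237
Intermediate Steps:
3 - 6*((15 + A) + 17) = 3 - 6*((15 + 8) + 17) = 3 - 6*(23 + 17) = 3 - 6*40 = 3 - 240 = -237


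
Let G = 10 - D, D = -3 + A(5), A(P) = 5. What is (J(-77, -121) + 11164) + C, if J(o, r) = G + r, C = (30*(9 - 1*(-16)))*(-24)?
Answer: -6949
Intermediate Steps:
D = 2 (D = -3 + 5 = 2)
G = 8 (G = 10 - 1*2 = 10 - 2 = 8)
C = -18000 (C = (30*(9 + 16))*(-24) = (30*25)*(-24) = 750*(-24) = -18000)
J(o, r) = 8 + r
(J(-77, -121) + 11164) + C = ((8 - 121) + 11164) - 18000 = (-113 + 11164) - 18000 = 11051 - 18000 = -6949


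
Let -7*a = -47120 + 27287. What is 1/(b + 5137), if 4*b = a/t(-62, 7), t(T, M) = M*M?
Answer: 1372/7067797 ≈ 0.00019412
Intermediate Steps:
t(T, M) = M²
a = 19833/7 (a = -(-47120 + 27287)/7 = -⅐*(-19833) = 19833/7 ≈ 2833.3)
b = 19833/1372 (b = (19833/(7*(7²)))/4 = ((19833/7)/49)/4 = ((19833/7)*(1/49))/4 = (¼)*(19833/343) = 19833/1372 ≈ 14.456)
1/(b + 5137) = 1/(19833/1372 + 5137) = 1/(7067797/1372) = 1372/7067797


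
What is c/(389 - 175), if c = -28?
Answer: -14/107 ≈ -0.13084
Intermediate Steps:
c/(389 - 175) = -28/(389 - 175) = -28/214 = -28*1/214 = -14/107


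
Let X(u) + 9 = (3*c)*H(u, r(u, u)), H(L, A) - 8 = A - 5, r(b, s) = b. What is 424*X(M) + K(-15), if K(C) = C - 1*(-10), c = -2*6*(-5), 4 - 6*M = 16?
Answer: 72499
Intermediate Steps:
M = -2 (M = 2/3 - 1/6*16 = 2/3 - 8/3 = -2)
H(L, A) = 3 + A (H(L, A) = 8 + (A - 5) = 8 + (-5 + A) = 3 + A)
c = 60 (c = -12*(-5) = 60)
K(C) = 10 + C (K(C) = C + 10 = 10 + C)
X(u) = 531 + 180*u (X(u) = -9 + (3*60)*(3 + u) = -9 + 180*(3 + u) = -9 + (540 + 180*u) = 531 + 180*u)
424*X(M) + K(-15) = 424*(531 + 180*(-2)) + (10 - 15) = 424*(531 - 360) - 5 = 424*171 - 5 = 72504 - 5 = 72499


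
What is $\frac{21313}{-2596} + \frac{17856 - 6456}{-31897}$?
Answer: $- \frac{709415161}{82804612} \approx -8.5673$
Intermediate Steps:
$\frac{21313}{-2596} + \frac{17856 - 6456}{-31897} = 21313 \left(- \frac{1}{2596}\right) + 11400 \left(- \frac{1}{31897}\right) = - \frac{21313}{2596} - \frac{11400}{31897} = - \frac{709415161}{82804612}$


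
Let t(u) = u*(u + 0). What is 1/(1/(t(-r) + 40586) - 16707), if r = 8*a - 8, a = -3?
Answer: -41610/695178269 ≈ -5.9855e-5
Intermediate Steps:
r = -32 (r = 8*(-3) - 8 = -24 - 8 = -32)
t(u) = u² (t(u) = u*u = u²)
1/(1/(t(-r) + 40586) - 16707) = 1/(1/((-1*(-32))² + 40586) - 16707) = 1/(1/(32² + 40586) - 16707) = 1/(1/(1024 + 40586) - 16707) = 1/(1/41610 - 16707) = 1/(-695178269/41610) = -41610/695178269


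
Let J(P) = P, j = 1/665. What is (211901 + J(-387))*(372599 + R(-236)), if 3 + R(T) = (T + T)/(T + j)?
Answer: 12368314468531336/156939 ≈ 7.8810e+10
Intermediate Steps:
j = 1/665 ≈ 0.0015038
R(T) = -3 + 2*T/(1/665 + T) (R(T) = -3 + (T + T)/(T + 1/665) = -3 + (2*T)/(1/665 + T) = -3 + 2*T/(1/665 + T))
(211901 + J(-387))*(372599 + R(-236)) = (211901 - 387)*(372599 + (-3 - 665*(-236))/(1 + 665*(-236))) = 211514*(372599 + (-3 + 156940)/(1 - 156940)) = 211514*(372599 + 156937/(-156939)) = 211514*(372599 - 1/156939*156937) = 211514*(372599 - 156937/156939) = 211514*(58475157524/156939) = 12368314468531336/156939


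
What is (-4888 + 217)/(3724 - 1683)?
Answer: -4671/2041 ≈ -2.2886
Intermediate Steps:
(-4888 + 217)/(3724 - 1683) = -4671/2041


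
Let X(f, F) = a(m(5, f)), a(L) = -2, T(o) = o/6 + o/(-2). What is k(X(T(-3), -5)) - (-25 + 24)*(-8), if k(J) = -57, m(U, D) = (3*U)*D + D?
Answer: -65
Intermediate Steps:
T(o) = -o/3 (T(o) = o*(1/6) + o*(-1/2) = o/6 - o/2 = -o/3)
m(U, D) = D + 3*D*U (m(U, D) = 3*D*U + D = D + 3*D*U)
X(f, F) = -2
k(X(T(-3), -5)) - (-25 + 24)*(-8) = -57 - (-25 + 24)*(-8) = -57 - (-1)*(-8) = -57 - 1*8 = -57 - 8 = -65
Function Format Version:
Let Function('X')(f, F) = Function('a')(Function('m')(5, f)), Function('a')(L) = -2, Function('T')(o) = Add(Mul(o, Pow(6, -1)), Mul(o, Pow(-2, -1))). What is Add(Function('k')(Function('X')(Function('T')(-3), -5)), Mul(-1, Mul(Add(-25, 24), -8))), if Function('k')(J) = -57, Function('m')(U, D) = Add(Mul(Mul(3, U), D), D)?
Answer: -65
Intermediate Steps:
Function('T')(o) = Mul(Rational(-1, 3), o) (Function('T')(o) = Add(Mul(o, Rational(1, 6)), Mul(o, Rational(-1, 2))) = Add(Mul(Rational(1, 6), o), Mul(Rational(-1, 2), o)) = Mul(Rational(-1, 3), o))
Function('m')(U, D) = Add(D, Mul(3, D, U)) (Function('m')(U, D) = Add(Mul(3, D, U), D) = Add(D, Mul(3, D, U)))
Function('X')(f, F) = -2
Add(Function('k')(Function('X')(Function('T')(-3), -5)), Mul(-1, Mul(Add(-25, 24), -8))) = Add(-57, Mul(-1, Mul(Add(-25, 24), -8))) = Add(-57, Mul(-1, Mul(-1, -8))) = Add(-57, Mul(-1, 8)) = Add(-57, -8) = -65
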